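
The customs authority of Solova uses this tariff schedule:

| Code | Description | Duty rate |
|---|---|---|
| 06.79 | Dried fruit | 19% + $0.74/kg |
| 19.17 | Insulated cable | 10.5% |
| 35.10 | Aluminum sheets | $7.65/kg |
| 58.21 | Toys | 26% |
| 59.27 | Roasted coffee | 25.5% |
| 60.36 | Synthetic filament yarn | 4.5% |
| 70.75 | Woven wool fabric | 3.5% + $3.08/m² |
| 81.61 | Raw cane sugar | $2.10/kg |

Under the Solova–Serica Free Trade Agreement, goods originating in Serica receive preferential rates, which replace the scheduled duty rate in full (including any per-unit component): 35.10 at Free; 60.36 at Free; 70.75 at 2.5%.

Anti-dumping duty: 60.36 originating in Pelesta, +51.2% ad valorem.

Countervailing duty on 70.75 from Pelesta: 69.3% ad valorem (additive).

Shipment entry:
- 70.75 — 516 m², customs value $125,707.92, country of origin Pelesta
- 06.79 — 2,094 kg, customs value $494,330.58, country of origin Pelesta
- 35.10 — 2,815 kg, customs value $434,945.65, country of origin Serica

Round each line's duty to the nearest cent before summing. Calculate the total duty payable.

Line 1 (70.75, Pelesta, 516 m², $125,707.92):
Base rate for 70.75 is 3.5% + $3.08/m².
70.75 has an FTA preferential rate, but origin Pelesta is not Serica; base rate stands.
Additional duty on 70.75 from Pelesta: +69.3%. Applied ad valorem rate: 3.5% + 69.3% = 72.8%.
Duty = $125,707.92 × 72.8% + 516 × $3.08 = $93,104.65.
Line 2 (06.79, Pelesta, 2,094 kg, $494,330.58):
Base rate for 06.79 is 19% + $0.74/kg.
Duty = $494,330.58 × 19% + 2,094 × $0.74 = $95,472.37.
Line 3 (35.10, Serica, 2,815 kg, $434,945.65):
Base rate for 35.10 is $7.65/kg.
Origin Serica qualifies under the Solova–Serica agreement and 35.10 is covered: preferential rate Free applies instead.
Duty = $434,945.65 × 0% = $0.00.
Total = $93,104.65 + $95,472.37 + $0.00 = $188,577.02.

$188,577.02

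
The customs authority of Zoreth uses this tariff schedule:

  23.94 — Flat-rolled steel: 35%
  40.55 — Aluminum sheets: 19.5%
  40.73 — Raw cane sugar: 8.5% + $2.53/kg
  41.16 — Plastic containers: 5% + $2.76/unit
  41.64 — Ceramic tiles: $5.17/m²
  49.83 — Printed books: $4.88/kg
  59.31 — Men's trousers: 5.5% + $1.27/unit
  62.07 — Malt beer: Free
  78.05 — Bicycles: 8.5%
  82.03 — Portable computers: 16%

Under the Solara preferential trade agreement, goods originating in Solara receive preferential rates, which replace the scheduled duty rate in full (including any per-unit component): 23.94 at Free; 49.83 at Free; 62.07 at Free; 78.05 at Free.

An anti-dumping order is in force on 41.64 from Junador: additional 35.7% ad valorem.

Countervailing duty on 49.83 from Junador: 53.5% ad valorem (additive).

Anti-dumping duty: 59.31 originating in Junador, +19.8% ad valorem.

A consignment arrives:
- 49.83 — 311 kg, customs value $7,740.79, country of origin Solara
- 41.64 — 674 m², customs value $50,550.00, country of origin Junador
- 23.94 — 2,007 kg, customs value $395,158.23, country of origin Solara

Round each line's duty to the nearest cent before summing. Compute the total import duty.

$21,530.93

Line 1 (49.83, Solara, 311 kg, $7,740.79):
Base rate for 49.83 is $4.88/kg.
Origin Solara qualifies under the Zoreth–Solara agreement and 49.83 is covered: preferential rate Free applies instead.
The additional-duty order on 49.83 targets Junador, not Solara; it does not apply.
Duty = $7,740.79 × 0% = $0.00.
Line 2 (41.64, Junador, 674 m², $50,550.00):
Base rate for 41.64 is $5.17/m².
Additional duty on 41.64 from Junador: +35.7% ad valorem. Applied ad valorem rate = 35.7%.
Duty = $50,550.00 × 35.7% + 674 × $5.17 = $21,530.93.
Line 3 (23.94, Solara, 2,007 kg, $395,158.23):
Base rate for 23.94 is 35%.
Origin Solara qualifies under the Zoreth–Solara agreement and 23.94 is covered: preferential rate Free applies instead.
Duty = $395,158.23 × 0% = $0.00.
Total = $0.00 + $21,530.93 + $0.00 = $21,530.93.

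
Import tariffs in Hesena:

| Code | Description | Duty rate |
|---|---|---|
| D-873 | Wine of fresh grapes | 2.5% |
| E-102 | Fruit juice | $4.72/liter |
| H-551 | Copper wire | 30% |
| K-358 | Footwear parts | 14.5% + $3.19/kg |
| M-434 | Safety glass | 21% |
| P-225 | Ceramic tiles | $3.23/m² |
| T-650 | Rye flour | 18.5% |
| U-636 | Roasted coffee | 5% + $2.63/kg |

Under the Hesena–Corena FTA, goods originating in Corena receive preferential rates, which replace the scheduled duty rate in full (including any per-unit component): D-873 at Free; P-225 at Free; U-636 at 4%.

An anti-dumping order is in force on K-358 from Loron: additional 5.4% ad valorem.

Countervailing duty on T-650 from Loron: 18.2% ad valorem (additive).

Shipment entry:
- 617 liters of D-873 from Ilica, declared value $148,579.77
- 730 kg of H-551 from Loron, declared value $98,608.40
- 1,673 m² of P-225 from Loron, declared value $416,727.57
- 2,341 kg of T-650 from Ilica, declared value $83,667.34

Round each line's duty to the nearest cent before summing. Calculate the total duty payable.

Line 1 (D-873, Ilica, 617 liters, $148,579.77):
Base rate for D-873 is 2.5%.
D-873 has an FTA preferential rate, but origin Ilica is not Corena; base rate stands.
Duty = $148,579.77 × 2.5% = $3,714.49.
Line 2 (H-551, Loron, 730 kg, $98,608.40):
Base rate for H-551 is 30%.
Duty = $98,608.40 × 30% = $29,582.52.
Line 3 (P-225, Loron, 1,673 m², $416,727.57):
Base rate for P-225 is $3.23/m².
P-225 has an FTA preferential rate, but origin Loron is not Corena; base rate stands.
Duty = 1,673 × $3.23 = $5,403.79.
Line 4 (T-650, Ilica, 2,341 kg, $83,667.34):
Base rate for T-650 is 18.5%.
The additional-duty order on T-650 targets Loron, not Ilica; it does not apply.
Duty = $83,667.34 × 18.5% = $15,478.46.
Total = $3,714.49 + $29,582.52 + $5,403.79 + $15,478.46 = $54,179.26.

$54,179.26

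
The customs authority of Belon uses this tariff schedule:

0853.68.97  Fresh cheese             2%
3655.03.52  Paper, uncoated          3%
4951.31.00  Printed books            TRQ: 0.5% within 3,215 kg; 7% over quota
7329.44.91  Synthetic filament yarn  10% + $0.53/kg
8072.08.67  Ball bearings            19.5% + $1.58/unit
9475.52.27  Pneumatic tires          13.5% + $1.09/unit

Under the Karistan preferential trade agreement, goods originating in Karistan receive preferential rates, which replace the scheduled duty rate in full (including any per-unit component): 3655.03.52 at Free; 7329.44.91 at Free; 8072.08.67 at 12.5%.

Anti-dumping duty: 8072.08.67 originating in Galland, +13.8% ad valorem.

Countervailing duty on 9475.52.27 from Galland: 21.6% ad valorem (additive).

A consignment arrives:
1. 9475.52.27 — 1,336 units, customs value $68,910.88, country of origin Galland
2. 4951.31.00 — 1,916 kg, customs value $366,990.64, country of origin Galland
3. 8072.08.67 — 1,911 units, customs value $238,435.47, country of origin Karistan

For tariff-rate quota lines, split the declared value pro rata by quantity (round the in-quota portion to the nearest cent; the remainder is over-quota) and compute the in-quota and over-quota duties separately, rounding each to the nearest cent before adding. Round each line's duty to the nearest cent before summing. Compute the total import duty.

$57,283.34

Line 1 (9475.52.27, Galland, 1,336 units, $68,910.88):
Base rate for 9475.52.27 is 13.5% + $1.09/unit.
Additional duty on 9475.52.27 from Galland: +21.6%. Applied ad valorem rate: 13.5% + 21.6% = 35.1%.
Duty = $68,910.88 × 35.1% + 1,336 × $1.09 = $25,643.96.
Line 2 (4951.31.00, Galland, 1,916 kg, $366,990.64):
Code 4951.31.00 is under a tariff-rate quota (threshold 3,215 kg). Quantity 1,916 kg is within the quota, so the in-quota rate 0.5% applies to the full value.
Duty = $366,990.64 × 0.5% = $1,834.95.
Line 3 (8072.08.67, Karistan, 1,911 units, $238,435.47):
Base rate for 8072.08.67 is 19.5% + $1.58/unit.
Origin Karistan qualifies under the Belon–Karistan agreement and 8072.08.67 is covered: preferential rate 12.5% applies instead.
The additional-duty order on 8072.08.67 targets Galland, not Karistan; it does not apply.
Duty = $238,435.47 × 12.5% = $29,804.43.
Total = $25,643.96 + $1,834.95 + $29,804.43 = $57,283.34.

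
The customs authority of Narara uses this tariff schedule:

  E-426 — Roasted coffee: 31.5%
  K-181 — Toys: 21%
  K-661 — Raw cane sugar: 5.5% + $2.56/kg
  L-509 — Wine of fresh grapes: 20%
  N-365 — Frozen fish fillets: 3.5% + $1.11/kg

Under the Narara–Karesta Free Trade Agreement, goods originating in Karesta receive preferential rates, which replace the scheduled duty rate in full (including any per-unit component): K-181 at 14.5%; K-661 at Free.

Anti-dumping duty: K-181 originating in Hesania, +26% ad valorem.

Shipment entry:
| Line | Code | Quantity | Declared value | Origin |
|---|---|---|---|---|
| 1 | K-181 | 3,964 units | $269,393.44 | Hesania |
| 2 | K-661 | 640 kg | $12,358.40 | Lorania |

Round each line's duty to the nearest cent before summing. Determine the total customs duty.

Line 1 (K-181, Hesania, 3,964 units, $269,393.44):
Base rate for K-181 is 21%.
K-181 has an FTA preferential rate, but origin Hesania is not Karesta; base rate stands.
Additional duty on K-181 from Hesania: +26%. Applied ad valorem rate: 21% + 26% = 47%.
Duty = $269,393.44 × 47% = $126,614.92.
Line 2 (K-661, Lorania, 640 kg, $12,358.40):
Base rate for K-661 is 5.5% + $2.56/kg.
K-661 has an FTA preferential rate, but origin Lorania is not Karesta; base rate stands.
Duty = $12,358.40 × 5.5% + 640 × $2.56 = $2,318.11.
Total = $126,614.92 + $2,318.11 = $128,933.03.

$128,933.03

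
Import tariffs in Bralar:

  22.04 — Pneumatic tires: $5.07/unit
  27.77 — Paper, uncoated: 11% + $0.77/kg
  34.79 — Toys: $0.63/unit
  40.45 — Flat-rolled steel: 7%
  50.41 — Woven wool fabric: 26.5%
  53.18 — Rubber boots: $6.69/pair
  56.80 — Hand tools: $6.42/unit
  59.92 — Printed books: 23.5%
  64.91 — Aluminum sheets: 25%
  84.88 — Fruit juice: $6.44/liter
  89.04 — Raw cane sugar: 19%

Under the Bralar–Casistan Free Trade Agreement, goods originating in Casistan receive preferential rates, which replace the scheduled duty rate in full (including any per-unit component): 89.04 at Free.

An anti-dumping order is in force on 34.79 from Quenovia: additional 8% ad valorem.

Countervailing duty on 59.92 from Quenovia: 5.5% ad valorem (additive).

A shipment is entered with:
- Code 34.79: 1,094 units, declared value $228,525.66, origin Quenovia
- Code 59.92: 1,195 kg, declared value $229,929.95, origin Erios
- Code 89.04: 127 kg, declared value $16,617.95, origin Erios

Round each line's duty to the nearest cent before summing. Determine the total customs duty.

$76,162.22

Line 1 (34.79, Quenovia, 1,094 units, $228,525.66):
Base rate for 34.79 is $0.63/unit.
Additional duty on 34.79 from Quenovia: +8% ad valorem. Applied ad valorem rate = 8%.
Duty = $228,525.66 × 8% + 1,094 × $0.63 = $18,971.27.
Line 2 (59.92, Erios, 1,195 kg, $229,929.95):
Base rate for 59.92 is 23.5%.
The additional-duty order on 59.92 targets Quenovia, not Erios; it does not apply.
Duty = $229,929.95 × 23.5% = $54,033.54.
Line 3 (89.04, Erios, 127 kg, $16,617.95):
Base rate for 89.04 is 19%.
89.04 has an FTA preferential rate, but origin Erios is not Casistan; base rate stands.
Duty = $16,617.95 × 19% = $3,157.41.
Total = $18,971.27 + $54,033.54 + $3,157.41 = $76,162.22.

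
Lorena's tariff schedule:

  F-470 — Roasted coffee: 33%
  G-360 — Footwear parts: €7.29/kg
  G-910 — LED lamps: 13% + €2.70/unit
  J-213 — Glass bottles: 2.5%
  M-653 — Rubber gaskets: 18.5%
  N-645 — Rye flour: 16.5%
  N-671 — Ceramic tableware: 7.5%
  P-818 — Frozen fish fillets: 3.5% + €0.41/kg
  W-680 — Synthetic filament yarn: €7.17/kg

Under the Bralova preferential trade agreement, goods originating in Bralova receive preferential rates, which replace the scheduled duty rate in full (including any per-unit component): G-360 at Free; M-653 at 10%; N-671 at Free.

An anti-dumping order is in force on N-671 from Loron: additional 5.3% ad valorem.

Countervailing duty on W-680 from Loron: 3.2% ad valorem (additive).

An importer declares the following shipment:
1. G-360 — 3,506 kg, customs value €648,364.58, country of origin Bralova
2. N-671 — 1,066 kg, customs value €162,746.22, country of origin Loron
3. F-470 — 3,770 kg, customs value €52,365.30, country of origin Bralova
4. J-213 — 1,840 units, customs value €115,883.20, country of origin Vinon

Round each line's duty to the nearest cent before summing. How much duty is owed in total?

€41,009.15

Line 1 (G-360, Bralova, 3,506 kg, €648,364.58):
Base rate for G-360 is €7.29/kg.
Origin Bralova qualifies under the Lorena–Bralova agreement and G-360 is covered: preferential rate Free applies instead.
Duty = €648,364.58 × 0% = €0.00.
Line 2 (N-671, Loron, 1,066 kg, €162,746.22):
Base rate for N-671 is 7.5%.
N-671 has an FTA preferential rate, but origin Loron is not Bralova; base rate stands.
Additional duty on N-671 from Loron: +5.3%. Applied ad valorem rate: 7.5% + 5.3% = 12.8%.
Duty = €162,746.22 × 12.8% = €20,831.52.
Line 3 (F-470, Bralova, 3,770 kg, €52,365.30):
Base rate for F-470 is 33%.
Origin Bralova is the FTA partner but F-470 is not on the preference list; base rate stands.
Duty = €52,365.30 × 33% = €17,280.55.
Line 4 (J-213, Vinon, 1,840 units, €115,883.20):
Base rate for J-213 is 2.5%.
Duty = €115,883.20 × 2.5% = €2,897.08.
Total = €0.00 + €20,831.52 + €17,280.55 + €2,897.08 = €41,009.15.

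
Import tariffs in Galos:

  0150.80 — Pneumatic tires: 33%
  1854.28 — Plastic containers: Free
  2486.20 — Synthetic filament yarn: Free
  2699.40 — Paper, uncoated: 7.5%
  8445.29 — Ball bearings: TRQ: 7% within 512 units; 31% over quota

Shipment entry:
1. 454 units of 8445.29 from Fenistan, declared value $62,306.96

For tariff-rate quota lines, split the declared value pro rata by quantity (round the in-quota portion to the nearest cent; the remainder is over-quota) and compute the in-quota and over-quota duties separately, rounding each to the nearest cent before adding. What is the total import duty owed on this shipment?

$4,361.49

Line 1 (8445.29, Fenistan, 454 units, $62,306.96):
Code 8445.29 is under a tariff-rate quota (threshold 512 units). Quantity 454 units is within the quota, so the in-quota rate 7% applies to the full value.
Duty = $62,306.96 × 7% = $4,361.49.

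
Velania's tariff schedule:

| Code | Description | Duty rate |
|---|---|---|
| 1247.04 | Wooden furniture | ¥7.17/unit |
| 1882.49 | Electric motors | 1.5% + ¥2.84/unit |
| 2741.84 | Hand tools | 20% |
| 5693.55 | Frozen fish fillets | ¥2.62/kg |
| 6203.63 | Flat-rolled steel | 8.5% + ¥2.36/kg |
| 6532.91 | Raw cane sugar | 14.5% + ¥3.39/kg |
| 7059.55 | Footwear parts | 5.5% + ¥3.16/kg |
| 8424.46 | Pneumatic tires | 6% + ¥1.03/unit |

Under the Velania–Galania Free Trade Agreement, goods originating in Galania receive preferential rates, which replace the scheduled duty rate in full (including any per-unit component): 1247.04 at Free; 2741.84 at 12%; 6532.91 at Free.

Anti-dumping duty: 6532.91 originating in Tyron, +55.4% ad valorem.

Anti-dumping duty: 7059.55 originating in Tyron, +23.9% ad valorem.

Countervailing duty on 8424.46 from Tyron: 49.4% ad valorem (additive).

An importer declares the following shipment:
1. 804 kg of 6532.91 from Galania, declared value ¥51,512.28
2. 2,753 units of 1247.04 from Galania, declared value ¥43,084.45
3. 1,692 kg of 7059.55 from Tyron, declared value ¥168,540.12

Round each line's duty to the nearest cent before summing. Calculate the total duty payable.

Line 1 (6532.91, Galania, 804 kg, ¥51,512.28):
Base rate for 6532.91 is 14.5% + ¥3.39/kg.
Origin Galania qualifies under the Velania–Galania agreement and 6532.91 is covered: preferential rate Free applies instead.
The additional-duty order on 6532.91 targets Tyron, not Galania; it does not apply.
Duty = ¥51,512.28 × 0% = ¥0.00.
Line 2 (1247.04, Galania, 2,753 units, ¥43,084.45):
Base rate for 1247.04 is ¥7.17/unit.
Origin Galania qualifies under the Velania–Galania agreement and 1247.04 is covered: preferential rate Free applies instead.
Duty = ¥43,084.45 × 0% = ¥0.00.
Line 3 (7059.55, Tyron, 1,692 kg, ¥168,540.12):
Base rate for 7059.55 is 5.5% + ¥3.16/kg.
Additional duty on 7059.55 from Tyron: +23.9%. Applied ad valorem rate: 5.5% + 23.9% = 29.4%.
Duty = ¥168,540.12 × 29.4% + 1,692 × ¥3.16 = ¥54,897.52.
Total = ¥0.00 + ¥0.00 + ¥54,897.52 = ¥54,897.52.

¥54,897.52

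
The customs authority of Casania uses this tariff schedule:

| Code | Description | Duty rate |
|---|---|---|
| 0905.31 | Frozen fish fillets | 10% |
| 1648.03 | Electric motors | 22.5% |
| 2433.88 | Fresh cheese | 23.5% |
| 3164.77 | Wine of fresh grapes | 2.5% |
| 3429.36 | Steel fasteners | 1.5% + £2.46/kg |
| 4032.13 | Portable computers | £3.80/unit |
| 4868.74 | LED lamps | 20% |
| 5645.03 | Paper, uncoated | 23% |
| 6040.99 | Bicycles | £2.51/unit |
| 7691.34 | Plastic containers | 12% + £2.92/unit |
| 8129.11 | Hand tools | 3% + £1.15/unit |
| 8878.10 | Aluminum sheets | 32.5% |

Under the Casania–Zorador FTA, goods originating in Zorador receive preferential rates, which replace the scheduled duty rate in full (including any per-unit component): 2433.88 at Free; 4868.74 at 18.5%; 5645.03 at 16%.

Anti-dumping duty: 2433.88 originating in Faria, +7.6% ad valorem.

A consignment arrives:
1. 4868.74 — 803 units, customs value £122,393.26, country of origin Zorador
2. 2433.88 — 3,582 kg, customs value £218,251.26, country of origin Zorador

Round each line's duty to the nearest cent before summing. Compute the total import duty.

Line 1 (4868.74, Zorador, 803 units, £122,393.26):
Base rate for 4868.74 is 20%.
Origin Zorador qualifies under the Casania–Zorador agreement and 4868.74 is covered: preferential rate 18.5% applies instead.
Duty = £122,393.26 × 18.5% = £22,642.75.
Line 2 (2433.88, Zorador, 3,582 kg, £218,251.26):
Base rate for 2433.88 is 23.5%.
Origin Zorador qualifies under the Casania–Zorador agreement and 2433.88 is covered: preferential rate Free applies instead.
The additional-duty order on 2433.88 targets Faria, not Zorador; it does not apply.
Duty = £218,251.26 × 0% = £0.00.
Total = £22,642.75 + £0.00 = £22,642.75.

£22,642.75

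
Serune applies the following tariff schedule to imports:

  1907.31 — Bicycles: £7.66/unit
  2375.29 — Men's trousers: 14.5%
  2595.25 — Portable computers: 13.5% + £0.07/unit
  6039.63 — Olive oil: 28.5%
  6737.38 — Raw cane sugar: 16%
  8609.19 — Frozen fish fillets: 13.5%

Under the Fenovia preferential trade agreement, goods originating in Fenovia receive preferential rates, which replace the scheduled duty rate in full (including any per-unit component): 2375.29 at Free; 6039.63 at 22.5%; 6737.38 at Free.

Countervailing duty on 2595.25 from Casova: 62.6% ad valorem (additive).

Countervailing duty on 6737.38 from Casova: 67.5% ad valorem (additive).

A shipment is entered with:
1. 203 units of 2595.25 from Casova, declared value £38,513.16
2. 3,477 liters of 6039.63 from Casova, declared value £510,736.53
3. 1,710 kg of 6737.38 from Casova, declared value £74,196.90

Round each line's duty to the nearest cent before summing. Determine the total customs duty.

Line 1 (2595.25, Casova, 203 units, £38,513.16):
Base rate for 2595.25 is 13.5% + £0.07/unit.
Additional duty on 2595.25 from Casova: +62.6%. Applied ad valorem rate: 13.5% + 62.6% = 76.1%.
Duty = £38,513.16 × 76.1% + 203 × £0.07 = £29,322.72.
Line 2 (6039.63, Casova, 3,477 liters, £510,736.53):
Base rate for 6039.63 is 28.5%.
6039.63 has an FTA preferential rate, but origin Casova is not Fenovia; base rate stands.
Duty = £510,736.53 × 28.5% = £145,559.91.
Line 3 (6737.38, Casova, 1,710 kg, £74,196.90):
Base rate for 6737.38 is 16%.
6737.38 has an FTA preferential rate, but origin Casova is not Fenovia; base rate stands.
Additional duty on 6737.38 from Casova: +67.5%. Applied ad valorem rate: 16% + 67.5% = 83.5%.
Duty = £74,196.90 × 83.5% = £61,954.41.
Total = £29,322.72 + £145,559.91 + £61,954.41 = £236,837.04.

£236,837.04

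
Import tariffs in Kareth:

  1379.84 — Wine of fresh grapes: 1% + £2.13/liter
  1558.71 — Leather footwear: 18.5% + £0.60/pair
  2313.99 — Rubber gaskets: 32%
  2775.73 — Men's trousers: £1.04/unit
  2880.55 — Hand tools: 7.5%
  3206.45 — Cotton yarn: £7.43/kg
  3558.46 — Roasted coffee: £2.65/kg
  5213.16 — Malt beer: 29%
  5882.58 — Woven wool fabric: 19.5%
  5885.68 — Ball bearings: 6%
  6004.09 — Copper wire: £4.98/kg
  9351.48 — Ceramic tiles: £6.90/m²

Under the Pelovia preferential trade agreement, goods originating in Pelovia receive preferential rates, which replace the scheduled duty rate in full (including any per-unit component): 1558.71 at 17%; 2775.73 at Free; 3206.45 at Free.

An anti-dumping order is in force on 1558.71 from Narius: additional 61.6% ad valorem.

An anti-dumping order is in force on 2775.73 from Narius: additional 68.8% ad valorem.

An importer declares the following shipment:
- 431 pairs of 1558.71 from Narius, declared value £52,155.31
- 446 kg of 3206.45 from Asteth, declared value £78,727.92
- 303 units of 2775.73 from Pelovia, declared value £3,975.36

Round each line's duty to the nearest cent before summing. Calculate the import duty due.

Line 1 (1558.71, Narius, 431 pairs, £52,155.31):
Base rate for 1558.71 is 18.5% + £0.60/pair.
1558.71 has an FTA preferential rate, but origin Narius is not Pelovia; base rate stands.
Additional duty on 1558.71 from Narius: +61.6%. Applied ad valorem rate: 18.5% + 61.6% = 80.1%.
Duty = £52,155.31 × 80.1% + 431 × £0.60 = £42,035.00.
Line 2 (3206.45, Asteth, 446 kg, £78,727.92):
Base rate for 3206.45 is £7.43/kg.
3206.45 has an FTA preferential rate, but origin Asteth is not Pelovia; base rate stands.
Duty = 446 × £7.43 = £3,313.78.
Line 3 (2775.73, Pelovia, 303 units, £3,975.36):
Base rate for 2775.73 is £1.04/unit.
Origin Pelovia qualifies under the Kareth–Pelovia agreement and 2775.73 is covered: preferential rate Free applies instead.
The additional-duty order on 2775.73 targets Narius, not Pelovia; it does not apply.
Duty = £3,975.36 × 0% = £0.00.
Total = £42,035.00 + £3,313.78 + £0.00 = £45,348.78.

£45,348.78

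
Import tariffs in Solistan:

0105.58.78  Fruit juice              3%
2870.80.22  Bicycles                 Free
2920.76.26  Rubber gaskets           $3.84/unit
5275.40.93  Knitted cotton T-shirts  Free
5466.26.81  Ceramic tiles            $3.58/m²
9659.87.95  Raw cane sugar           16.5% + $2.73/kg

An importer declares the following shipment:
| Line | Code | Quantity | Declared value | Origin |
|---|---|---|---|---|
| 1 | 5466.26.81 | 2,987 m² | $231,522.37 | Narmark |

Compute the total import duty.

Line 1 (5466.26.81, Narmark, 2,987 m², $231,522.37):
Base rate for 5466.26.81 is $3.58/m².
Duty = 2,987 × $3.58 = $10,693.46.

$10,693.46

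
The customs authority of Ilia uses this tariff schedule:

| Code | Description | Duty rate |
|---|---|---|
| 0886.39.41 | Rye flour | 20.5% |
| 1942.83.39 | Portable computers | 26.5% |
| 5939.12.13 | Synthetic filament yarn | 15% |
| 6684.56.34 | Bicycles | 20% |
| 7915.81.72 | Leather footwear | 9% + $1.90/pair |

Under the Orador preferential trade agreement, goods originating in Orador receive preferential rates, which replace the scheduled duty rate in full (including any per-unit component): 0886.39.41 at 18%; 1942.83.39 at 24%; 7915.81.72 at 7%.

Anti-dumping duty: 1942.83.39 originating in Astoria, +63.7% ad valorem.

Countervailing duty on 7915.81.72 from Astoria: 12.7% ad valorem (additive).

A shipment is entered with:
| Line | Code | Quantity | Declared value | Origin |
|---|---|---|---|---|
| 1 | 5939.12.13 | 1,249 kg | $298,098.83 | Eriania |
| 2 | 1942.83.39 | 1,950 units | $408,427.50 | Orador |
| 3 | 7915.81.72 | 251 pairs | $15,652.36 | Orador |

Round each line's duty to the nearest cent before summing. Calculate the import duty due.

$143,833.09

Line 1 (5939.12.13, Eriania, 1,249 kg, $298,098.83):
Base rate for 5939.12.13 is 15%.
Duty = $298,098.83 × 15% = $44,714.82.
Line 2 (1942.83.39, Orador, 1,950 units, $408,427.50):
Base rate for 1942.83.39 is 26.5%.
Origin Orador qualifies under the Ilia–Orador agreement and 1942.83.39 is covered: preferential rate 24% applies instead.
The additional-duty order on 1942.83.39 targets Astoria, not Orador; it does not apply.
Duty = $408,427.50 × 24% = $98,022.60.
Line 3 (7915.81.72, Orador, 251 pairs, $15,652.36):
Base rate for 7915.81.72 is 9% + $1.90/pair.
Origin Orador qualifies under the Ilia–Orador agreement and 7915.81.72 is covered: preferential rate 7% applies instead.
The additional-duty order on 7915.81.72 targets Astoria, not Orador; it does not apply.
Duty = $15,652.36 × 7% = $1,095.67.
Total = $44,714.82 + $98,022.60 + $1,095.67 = $143,833.09.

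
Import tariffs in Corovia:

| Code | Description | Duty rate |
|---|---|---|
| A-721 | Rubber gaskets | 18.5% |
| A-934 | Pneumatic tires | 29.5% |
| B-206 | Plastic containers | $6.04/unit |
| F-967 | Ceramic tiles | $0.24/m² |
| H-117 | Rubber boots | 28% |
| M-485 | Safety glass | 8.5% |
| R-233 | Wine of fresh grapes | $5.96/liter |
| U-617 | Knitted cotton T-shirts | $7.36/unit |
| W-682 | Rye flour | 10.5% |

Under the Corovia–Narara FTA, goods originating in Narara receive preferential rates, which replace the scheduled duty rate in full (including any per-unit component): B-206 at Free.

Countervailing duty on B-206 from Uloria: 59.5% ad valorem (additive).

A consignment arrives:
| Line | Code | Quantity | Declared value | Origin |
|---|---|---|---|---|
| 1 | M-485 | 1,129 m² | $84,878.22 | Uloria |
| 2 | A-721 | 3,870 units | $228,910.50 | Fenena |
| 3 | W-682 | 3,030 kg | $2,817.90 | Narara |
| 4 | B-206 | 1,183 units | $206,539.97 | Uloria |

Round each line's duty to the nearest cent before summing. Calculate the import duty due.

$179,895.57

Line 1 (M-485, Uloria, 1,129 m², $84,878.22):
Base rate for M-485 is 8.5%.
Duty = $84,878.22 × 8.5% = $7,214.65.
Line 2 (A-721, Fenena, 3,870 units, $228,910.50):
Base rate for A-721 is 18.5%.
Duty = $228,910.50 × 18.5% = $42,348.44.
Line 3 (W-682, Narara, 3,030 kg, $2,817.90):
Base rate for W-682 is 10.5%.
Origin Narara is the FTA partner but W-682 is not on the preference list; base rate stands.
Duty = $2,817.90 × 10.5% = $295.88.
Line 4 (B-206, Uloria, 1,183 units, $206,539.97):
Base rate for B-206 is $6.04/unit.
B-206 has an FTA preferential rate, but origin Uloria is not Narara; base rate stands.
Additional duty on B-206 from Uloria: +59.5% ad valorem. Applied ad valorem rate = 59.5%.
Duty = $206,539.97 × 59.5% + 1,183 × $6.04 = $130,036.60.
Total = $7,214.65 + $42,348.44 + $295.88 + $130,036.60 = $179,895.57.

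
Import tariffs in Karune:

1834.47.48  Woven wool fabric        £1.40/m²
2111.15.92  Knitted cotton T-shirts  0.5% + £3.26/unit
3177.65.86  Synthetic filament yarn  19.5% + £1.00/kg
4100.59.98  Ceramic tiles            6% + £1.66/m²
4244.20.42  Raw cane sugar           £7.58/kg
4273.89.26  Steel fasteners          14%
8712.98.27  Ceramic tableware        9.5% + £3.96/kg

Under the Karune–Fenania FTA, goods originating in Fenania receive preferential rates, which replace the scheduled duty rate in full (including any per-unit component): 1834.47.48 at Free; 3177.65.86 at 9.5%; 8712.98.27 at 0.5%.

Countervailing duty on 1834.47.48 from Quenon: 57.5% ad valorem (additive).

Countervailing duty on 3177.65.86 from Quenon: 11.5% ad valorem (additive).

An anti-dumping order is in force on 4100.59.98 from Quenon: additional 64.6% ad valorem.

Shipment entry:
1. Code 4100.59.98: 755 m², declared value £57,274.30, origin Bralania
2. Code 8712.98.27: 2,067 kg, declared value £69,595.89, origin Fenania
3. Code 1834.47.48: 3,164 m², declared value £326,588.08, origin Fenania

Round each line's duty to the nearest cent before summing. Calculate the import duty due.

£5,037.74

Line 1 (4100.59.98, Bralania, 755 m², £57,274.30):
Base rate for 4100.59.98 is 6% + £1.66/m².
The additional-duty order on 4100.59.98 targets Quenon, not Bralania; it does not apply.
Duty = £57,274.30 × 6% + 755 × £1.66 = £4,689.76.
Line 2 (8712.98.27, Fenania, 2,067 kg, £69,595.89):
Base rate for 8712.98.27 is 9.5% + £3.96/kg.
Origin Fenania qualifies under the Karune–Fenania agreement and 8712.98.27 is covered: preferential rate 0.5% applies instead.
Duty = £69,595.89 × 0.5% = £347.98.
Line 3 (1834.47.48, Fenania, 3,164 m², £326,588.08):
Base rate for 1834.47.48 is £1.40/m².
Origin Fenania qualifies under the Karune–Fenania agreement and 1834.47.48 is covered: preferential rate Free applies instead.
The additional-duty order on 1834.47.48 targets Quenon, not Fenania; it does not apply.
Duty = £326,588.08 × 0% = £0.00.
Total = £4,689.76 + £347.98 + £0.00 = £5,037.74.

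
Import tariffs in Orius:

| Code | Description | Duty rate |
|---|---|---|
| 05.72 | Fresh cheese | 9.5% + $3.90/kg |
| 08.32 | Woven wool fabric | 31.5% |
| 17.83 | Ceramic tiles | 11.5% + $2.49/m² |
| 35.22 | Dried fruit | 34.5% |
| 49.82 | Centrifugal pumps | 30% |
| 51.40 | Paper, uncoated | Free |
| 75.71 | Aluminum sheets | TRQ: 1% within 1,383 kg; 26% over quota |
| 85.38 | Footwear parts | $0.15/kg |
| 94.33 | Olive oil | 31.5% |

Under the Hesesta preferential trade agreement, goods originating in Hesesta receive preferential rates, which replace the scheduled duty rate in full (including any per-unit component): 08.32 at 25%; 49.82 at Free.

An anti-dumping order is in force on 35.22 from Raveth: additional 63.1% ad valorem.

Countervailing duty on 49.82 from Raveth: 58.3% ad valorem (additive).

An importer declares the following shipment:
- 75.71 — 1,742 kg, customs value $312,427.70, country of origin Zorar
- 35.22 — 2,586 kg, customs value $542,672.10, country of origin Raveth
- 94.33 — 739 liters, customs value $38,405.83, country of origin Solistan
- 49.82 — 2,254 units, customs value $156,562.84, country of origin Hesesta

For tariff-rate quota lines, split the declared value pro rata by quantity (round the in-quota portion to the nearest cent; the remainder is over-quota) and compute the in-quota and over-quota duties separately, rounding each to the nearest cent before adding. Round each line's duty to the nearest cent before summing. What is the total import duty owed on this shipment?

Line 1 (75.71, Zorar, 1,742 kg, $312,427.70):
Code 75.71 is under a tariff-rate quota (threshold 1,383 kg). In-quota: 1,383 kg at 1%; over-quota: 359 kg at 26%.
Pro-rata value split: in-quota = $312,427.70 × 1,383/1,742 = $248,041.05; over-quota = $312,427.70 − $248,041.05 = $64,386.65.
In-quota duty = $248,041.05 × 1% = $2,480.41. Over-quota duty = $64,386.65 × 26% = $16,740.53.
Line duty = $2,480.41 + $16,740.53 = $19,220.94.
Line 2 (35.22, Raveth, 2,586 kg, $542,672.10):
Base rate for 35.22 is 34.5%.
Additional duty on 35.22 from Raveth: +63.1%. Applied ad valorem rate: 34.5% + 63.1% = 97.6%.
Duty = $542,672.10 × 97.6% = $529,647.97.
Line 3 (94.33, Solistan, 739 liters, $38,405.83):
Base rate for 94.33 is 31.5%.
Duty = $38,405.83 × 31.5% = $12,097.84.
Line 4 (49.82, Hesesta, 2,254 units, $156,562.84):
Base rate for 49.82 is 30%.
Origin Hesesta qualifies under the Orius–Hesesta agreement and 49.82 is covered: preferential rate Free applies instead.
The additional-duty order on 49.82 targets Raveth, not Hesesta; it does not apply.
Duty = $156,562.84 × 0% = $0.00.
Total = $19,220.94 + $529,647.97 + $12,097.84 + $0.00 = $560,966.75.

$560,966.75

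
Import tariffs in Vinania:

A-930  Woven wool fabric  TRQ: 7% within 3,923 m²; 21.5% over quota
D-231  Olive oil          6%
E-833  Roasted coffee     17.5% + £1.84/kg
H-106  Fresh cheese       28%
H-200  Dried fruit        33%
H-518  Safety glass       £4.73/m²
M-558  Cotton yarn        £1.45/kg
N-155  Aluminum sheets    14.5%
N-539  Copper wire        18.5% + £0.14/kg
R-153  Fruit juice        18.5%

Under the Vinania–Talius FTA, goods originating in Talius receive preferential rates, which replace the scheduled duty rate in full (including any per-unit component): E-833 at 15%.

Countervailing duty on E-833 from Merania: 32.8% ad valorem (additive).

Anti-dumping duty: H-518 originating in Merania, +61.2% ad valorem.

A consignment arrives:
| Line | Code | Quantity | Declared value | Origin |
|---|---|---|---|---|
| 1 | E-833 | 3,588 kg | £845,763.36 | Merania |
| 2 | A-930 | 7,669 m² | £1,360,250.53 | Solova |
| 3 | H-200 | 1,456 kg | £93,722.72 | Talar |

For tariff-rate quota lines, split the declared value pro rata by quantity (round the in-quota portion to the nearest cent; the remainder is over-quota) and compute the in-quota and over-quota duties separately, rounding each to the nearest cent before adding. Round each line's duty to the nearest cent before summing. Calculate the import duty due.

£654,508.99

Line 1 (E-833, Merania, 3,588 kg, £845,763.36):
Base rate for E-833 is 17.5% + £1.84/kg.
E-833 has an FTA preferential rate, but origin Merania is not Talius; base rate stands.
Additional duty on E-833 from Merania: +32.8%. Applied ad valorem rate: 17.5% + 32.8% = 50.3%.
Duty = £845,763.36 × 50.3% + 3,588 × £1.84 = £432,020.89.
Line 2 (A-930, Solova, 7,669 m², £1,360,250.53):
Code A-930 is under a tariff-rate quota (threshold 3,923 m²). In-quota: 3,923 m² at 7%; over-quota: 3,746 m² at 21.5%.
Pro-rata value split: in-quota = £1,360,250.53 × 3,923/7,669 = £695,822.51; over-quota = £1,360,250.53 − £695,822.51 = £664,428.02.
In-quota duty = £695,822.51 × 7% = £48,707.58. Over-quota duty = £664,428.02 × 21.5% = £142,852.02.
Line duty = £48,707.58 + £142,852.02 = £191,559.60.
Line 3 (H-200, Talar, 1,456 kg, £93,722.72):
Base rate for H-200 is 33%.
Duty = £93,722.72 × 33% = £30,928.50.
Total = £432,020.89 + £191,559.60 + £30,928.50 = £654,508.99.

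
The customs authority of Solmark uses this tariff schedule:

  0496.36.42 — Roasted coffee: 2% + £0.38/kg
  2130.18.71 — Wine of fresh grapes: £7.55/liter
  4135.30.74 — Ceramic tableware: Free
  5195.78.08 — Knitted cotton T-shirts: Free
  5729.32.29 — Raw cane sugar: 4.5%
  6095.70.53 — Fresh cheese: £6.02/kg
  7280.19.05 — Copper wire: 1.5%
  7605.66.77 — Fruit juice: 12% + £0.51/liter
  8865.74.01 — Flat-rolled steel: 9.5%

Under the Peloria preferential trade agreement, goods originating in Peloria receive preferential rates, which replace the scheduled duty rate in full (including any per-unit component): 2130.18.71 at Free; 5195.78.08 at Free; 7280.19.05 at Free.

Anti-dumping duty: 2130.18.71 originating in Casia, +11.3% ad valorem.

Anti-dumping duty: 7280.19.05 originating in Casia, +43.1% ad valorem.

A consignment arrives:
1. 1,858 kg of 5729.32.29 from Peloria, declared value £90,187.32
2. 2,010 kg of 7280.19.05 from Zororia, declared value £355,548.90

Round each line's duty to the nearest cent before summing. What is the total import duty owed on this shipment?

£9,391.66

Line 1 (5729.32.29, Peloria, 1,858 kg, £90,187.32):
Base rate for 5729.32.29 is 4.5%.
Origin Peloria is the FTA partner but 5729.32.29 is not on the preference list; base rate stands.
Duty = £90,187.32 × 4.5% = £4,058.43.
Line 2 (7280.19.05, Zororia, 2,010 kg, £355,548.90):
Base rate for 7280.19.05 is 1.5%.
7280.19.05 has an FTA preferential rate, but origin Zororia is not Peloria; base rate stands.
The additional-duty order on 7280.19.05 targets Casia, not Zororia; it does not apply.
Duty = £355,548.90 × 1.5% = £5,333.23.
Total = £4,058.43 + £5,333.23 = £9,391.66.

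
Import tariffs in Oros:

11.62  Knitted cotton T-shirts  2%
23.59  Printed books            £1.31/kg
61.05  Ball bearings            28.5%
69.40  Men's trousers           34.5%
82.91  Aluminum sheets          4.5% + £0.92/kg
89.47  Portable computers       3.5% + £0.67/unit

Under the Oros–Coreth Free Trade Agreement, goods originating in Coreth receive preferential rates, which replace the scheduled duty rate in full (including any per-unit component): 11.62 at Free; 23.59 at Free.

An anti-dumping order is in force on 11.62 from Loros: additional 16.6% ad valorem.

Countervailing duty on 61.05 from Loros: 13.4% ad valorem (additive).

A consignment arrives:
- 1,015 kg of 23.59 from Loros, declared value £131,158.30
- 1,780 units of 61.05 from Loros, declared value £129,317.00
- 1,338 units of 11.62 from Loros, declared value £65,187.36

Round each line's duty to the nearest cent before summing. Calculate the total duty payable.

Line 1 (23.59, Loros, 1,015 kg, £131,158.30):
Base rate for 23.59 is £1.31/kg.
23.59 has an FTA preferential rate, but origin Loros is not Coreth; base rate stands.
Duty = 1,015 × £1.31 = £1,329.65.
Line 2 (61.05, Loros, 1,780 units, £129,317.00):
Base rate for 61.05 is 28.5%.
Additional duty on 61.05 from Loros: +13.4%. Applied ad valorem rate: 28.5% + 13.4% = 41.9%.
Duty = £129,317.00 × 41.9% = £54,183.82.
Line 3 (11.62, Loros, 1,338 units, £65,187.36):
Base rate for 11.62 is 2%.
11.62 has an FTA preferential rate, but origin Loros is not Coreth; base rate stands.
Additional duty on 11.62 from Loros: +16.6%. Applied ad valorem rate: 2% + 16.6% = 18.6%.
Duty = £65,187.36 × 18.6% = £12,124.85.
Total = £1,329.65 + £54,183.82 + £12,124.85 = £67,638.32.

£67,638.32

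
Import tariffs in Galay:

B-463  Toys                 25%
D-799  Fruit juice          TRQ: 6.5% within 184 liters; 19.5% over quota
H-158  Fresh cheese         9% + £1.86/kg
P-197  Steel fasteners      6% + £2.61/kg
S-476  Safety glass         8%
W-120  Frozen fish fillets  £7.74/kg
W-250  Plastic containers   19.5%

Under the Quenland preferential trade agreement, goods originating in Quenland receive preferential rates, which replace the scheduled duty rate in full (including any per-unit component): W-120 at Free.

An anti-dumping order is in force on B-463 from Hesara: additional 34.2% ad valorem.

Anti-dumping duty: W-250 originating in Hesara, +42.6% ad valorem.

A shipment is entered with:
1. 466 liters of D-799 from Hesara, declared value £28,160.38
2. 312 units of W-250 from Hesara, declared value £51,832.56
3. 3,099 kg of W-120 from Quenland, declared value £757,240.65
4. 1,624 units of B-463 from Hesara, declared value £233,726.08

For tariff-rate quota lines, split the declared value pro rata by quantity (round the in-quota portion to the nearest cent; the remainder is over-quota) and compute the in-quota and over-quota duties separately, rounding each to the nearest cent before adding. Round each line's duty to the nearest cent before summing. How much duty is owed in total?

£174,599.65

Line 1 (D-799, Hesara, 466 liters, £28,160.38):
Code D-799 is under a tariff-rate quota (threshold 184 liters). In-quota: 184 liters at 6.5%; over-quota: 282 liters at 19.5%.
Pro-rata value split: in-quota = £28,160.38 × 184/466 = £11,119.12; over-quota = £28,160.38 − £11,119.12 = £17,041.26.
In-quota duty = £11,119.12 × 6.5% = £722.74. Over-quota duty = £17,041.26 × 19.5% = £3,323.05.
Line duty = £722.74 + £3,323.05 = £4,045.79.
Line 2 (W-250, Hesara, 312 units, £51,832.56):
Base rate for W-250 is 19.5%.
Additional duty on W-250 from Hesara: +42.6%. Applied ad valorem rate: 19.5% + 42.6% = 62.1%.
Duty = £51,832.56 × 62.1% = £32,188.02.
Line 3 (W-120, Quenland, 3,099 kg, £757,240.65):
Base rate for W-120 is £7.74/kg.
Origin Quenland qualifies under the Galay–Quenland agreement and W-120 is covered: preferential rate Free applies instead.
Duty = £757,240.65 × 0% = £0.00.
Line 4 (B-463, Hesara, 1,624 units, £233,726.08):
Base rate for B-463 is 25%.
Additional duty on B-463 from Hesara: +34.2%. Applied ad valorem rate: 25% + 34.2% = 59.2%.
Duty = £233,726.08 × 59.2% = £138,365.84.
Total = £4,045.79 + £32,188.02 + £0.00 + £138,365.84 = £174,599.65.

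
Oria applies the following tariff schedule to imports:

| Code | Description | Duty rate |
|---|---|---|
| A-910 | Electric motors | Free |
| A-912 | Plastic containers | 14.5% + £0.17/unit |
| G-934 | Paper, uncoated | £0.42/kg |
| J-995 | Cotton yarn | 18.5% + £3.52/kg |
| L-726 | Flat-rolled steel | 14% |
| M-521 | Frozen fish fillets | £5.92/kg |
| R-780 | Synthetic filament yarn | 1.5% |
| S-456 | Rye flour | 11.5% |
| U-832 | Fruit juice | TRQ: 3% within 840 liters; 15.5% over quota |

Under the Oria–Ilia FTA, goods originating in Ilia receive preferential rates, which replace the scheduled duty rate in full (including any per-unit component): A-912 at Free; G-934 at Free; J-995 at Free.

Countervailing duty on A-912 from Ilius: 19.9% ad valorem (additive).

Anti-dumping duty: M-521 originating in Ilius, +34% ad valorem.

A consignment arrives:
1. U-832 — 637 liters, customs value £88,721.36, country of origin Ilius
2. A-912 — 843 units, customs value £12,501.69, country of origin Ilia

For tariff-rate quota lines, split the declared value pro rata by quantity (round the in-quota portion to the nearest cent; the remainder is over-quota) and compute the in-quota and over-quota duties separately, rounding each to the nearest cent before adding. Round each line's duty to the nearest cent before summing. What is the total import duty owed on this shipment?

Line 1 (U-832, Ilius, 637 liters, £88,721.36):
Code U-832 is under a tariff-rate quota (threshold 840 liters). Quantity 637 liters is within the quota, so the in-quota rate 3% applies to the full value.
Duty = £88,721.36 × 3% = £2,661.64.
Line 2 (A-912, Ilia, 843 units, £12,501.69):
Base rate for A-912 is 14.5% + £0.17/unit.
Origin Ilia qualifies under the Oria–Ilia agreement and A-912 is covered: preferential rate Free applies instead.
The additional-duty order on A-912 targets Ilius, not Ilia; it does not apply.
Duty = £12,501.69 × 0% = £0.00.
Total = £2,661.64 + £0.00 = £2,661.64.

£2,661.64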